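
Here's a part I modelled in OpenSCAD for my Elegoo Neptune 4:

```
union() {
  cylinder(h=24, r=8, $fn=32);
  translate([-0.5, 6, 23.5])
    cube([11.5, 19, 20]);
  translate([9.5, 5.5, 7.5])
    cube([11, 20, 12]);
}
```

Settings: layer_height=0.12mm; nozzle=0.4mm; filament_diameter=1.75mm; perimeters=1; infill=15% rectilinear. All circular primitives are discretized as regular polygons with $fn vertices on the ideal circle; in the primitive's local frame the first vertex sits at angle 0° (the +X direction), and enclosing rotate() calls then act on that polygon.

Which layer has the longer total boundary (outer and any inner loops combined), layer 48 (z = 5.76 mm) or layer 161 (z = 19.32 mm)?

layer 161 (z = 19.32 mm)

Layer 48 (z = 5.76): the r=8 cylinder contributes a regular 32-gon of circumradius 8 (perimeter = 2·32·8.000·sin(180°/32) = 50.18 mm); the cube at (-0.5, 6) is not intersected at this z (z outside [23.5, 43.5]); the cube at (9.5, 5.5) does not reach this height (z outside [7.5, 19.5]); Taking the union: only the r=8 cylinder is present, so the union is just that shape — boundary = 50.18 mm. So its perimeter = 50.18 mm. Layer 161 (z = 19.32): the r=8 cylinder gives a regular 32-gon of circumradius 8 (constant along its height) (perimeter = 2·32·8.000·sin(180°/32) = 50.18 mm); the cube at (-0.5, 6) does not reach this height (z outside [23.5, 43.5]); the cube at (9.5, 5.5) is present — its section is the full 11×20 rectangle (perimeter 62.00 mm); Taking the union: the 2 present regions are separate (no shared area or edge), so areas and boundary lengths simply add and each stays a separate island — boundary = 112.18 mm. So its perimeter = 112.18 mm. Layer 161 is larger (112.18 vs 50.18 mm).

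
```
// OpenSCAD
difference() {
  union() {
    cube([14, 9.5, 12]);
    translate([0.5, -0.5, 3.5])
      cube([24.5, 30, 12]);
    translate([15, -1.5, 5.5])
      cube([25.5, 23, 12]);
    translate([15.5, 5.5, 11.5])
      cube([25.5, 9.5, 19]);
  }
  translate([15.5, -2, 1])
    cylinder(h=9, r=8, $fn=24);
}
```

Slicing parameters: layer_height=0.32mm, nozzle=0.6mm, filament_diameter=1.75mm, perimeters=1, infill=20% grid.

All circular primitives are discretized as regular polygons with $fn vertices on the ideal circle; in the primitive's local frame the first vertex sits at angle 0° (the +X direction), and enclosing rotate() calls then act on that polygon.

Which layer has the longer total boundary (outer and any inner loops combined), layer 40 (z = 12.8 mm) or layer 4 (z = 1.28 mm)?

layer 40 (z = 12.8 mm)

Layer 40 (z = 12.8): the cube does not reach this height (z outside [0, 12]); the 24.5×30 cube at (0.5, -0.5) contributes its full rectangle (perimeter 109.00 mm); the cube at (15, -1.5) is present — its section is the full 25.5×23 rectangle (perimeter 97.00 mm); the cube at (15.5, 5.5) is present — its section is the full 25.5×9.5 rectangle (perimeter 70.00 mm); Merging all regions: the regions partially overlap (shared area 457.50 mm²), so the edge portions inside another operand are dropped and the merged outline is re-measured after clipping — boundary = 143.00 mm; the cylinder at (15.5, -2) does not reach this height (z outside [1, 10]); Taking the first minus the rest: none of the subtracted shapes is present at this height, so the result so far is unchanged — boundary = 143.00 mm. So its perimeter = 143.00 mm. Layer 4 (z = 1.28): the cube is present — its section is the full 14×9.5 rectangle (perimeter 47.00 mm); the cube at (0.5, -0.5) is not intersected at this z (z outside [3.5, 15.5]); the cube at (15, -1.5) does not reach this height (z outside [5.5, 17.5]); the cube at (15.5, 5.5) is absent (z outside [11.5, 30.5]); Taking the union: only the 14×9.5 cube is present, so the union is just that shape — boundary = 47.00 mm; the r=8 cylinder at (15.5, -2) gives a regular 24-gon of circumradius 8 (constant along its height) (perimeter = 2·24·8.000·sin(180°/24) = 50.12 mm); Taking the first minus the rest: starting from the result so far, the r=8 cylinder at (15.5, -2) partially overlaps it — only the 25.10 mm² overlap (of its 198.77 mm²) is removed, clipping the outline — boundary = 43.96 mm. So its perimeter = 43.96 mm. Layer 40 is larger (143.00 vs 43.96 mm).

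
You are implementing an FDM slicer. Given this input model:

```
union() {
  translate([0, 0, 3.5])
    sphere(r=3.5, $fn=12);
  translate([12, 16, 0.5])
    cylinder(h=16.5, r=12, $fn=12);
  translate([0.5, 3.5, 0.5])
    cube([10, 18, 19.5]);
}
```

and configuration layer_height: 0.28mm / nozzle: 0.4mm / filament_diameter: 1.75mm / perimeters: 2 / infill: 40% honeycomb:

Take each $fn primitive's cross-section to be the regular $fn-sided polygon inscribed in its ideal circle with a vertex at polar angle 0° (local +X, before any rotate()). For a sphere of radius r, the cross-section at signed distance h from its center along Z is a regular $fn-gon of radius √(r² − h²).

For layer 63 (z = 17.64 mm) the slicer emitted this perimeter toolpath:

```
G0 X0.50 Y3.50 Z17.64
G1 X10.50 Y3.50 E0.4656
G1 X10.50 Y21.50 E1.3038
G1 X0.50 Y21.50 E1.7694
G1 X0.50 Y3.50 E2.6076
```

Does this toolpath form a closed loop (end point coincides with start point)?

Start point (G0): (0.50, 3.50). End point (last G1): the path returns to the start — closed.

yes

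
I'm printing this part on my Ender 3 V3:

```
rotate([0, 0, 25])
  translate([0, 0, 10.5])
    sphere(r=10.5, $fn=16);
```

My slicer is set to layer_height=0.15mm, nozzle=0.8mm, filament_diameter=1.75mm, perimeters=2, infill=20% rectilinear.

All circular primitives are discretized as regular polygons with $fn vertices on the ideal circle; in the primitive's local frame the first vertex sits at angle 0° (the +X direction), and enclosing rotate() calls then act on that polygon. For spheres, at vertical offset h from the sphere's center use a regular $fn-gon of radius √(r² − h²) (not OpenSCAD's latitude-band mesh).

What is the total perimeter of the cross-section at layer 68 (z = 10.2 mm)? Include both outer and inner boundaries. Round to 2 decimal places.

At z = 10.2 mm: the r=10.5 sphere slices to a regular 16-gon of circumradius 10.496 (√(r²−h²) with h=0.3 from center) (perimeter = 2·16·10.496·sin(180°/16) = 65.52 mm); (whole slice rotated 25° about Z — lengths, areas and connectivity unchanged). Overall, the cross-section is a single solid region. Total boundary length (outer) = 65.52 mm.

65.52 mm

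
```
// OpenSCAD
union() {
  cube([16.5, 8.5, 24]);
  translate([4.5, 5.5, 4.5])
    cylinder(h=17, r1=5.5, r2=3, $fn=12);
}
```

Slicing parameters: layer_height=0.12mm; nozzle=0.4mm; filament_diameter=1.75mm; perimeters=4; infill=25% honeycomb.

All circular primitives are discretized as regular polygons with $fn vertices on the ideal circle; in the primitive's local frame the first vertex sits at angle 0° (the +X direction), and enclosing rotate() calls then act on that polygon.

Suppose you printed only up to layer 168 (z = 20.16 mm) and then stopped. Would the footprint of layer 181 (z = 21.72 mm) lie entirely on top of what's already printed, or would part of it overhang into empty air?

entirely on top

Compare the two slices. At z = 20.16: the 16.5×8.5 cube contributes its full rectangle (area 140.25 mm²); the cone at (4.5, 5.5) contributes a regular 12-gon of circumradius 3.197 (interpolated between r1=5.5 and r2=3 at t=0.921) (area = (12/2)·3.197²·sin(360°/12) = 30.66 mm²); Merging all regions: the regions partially overlap — summed areas 170.91 mm² minus the doubly-counted overlap 30.52 mm² gives 140.39 mm² — area = 140.39 mm². At z = 21.72: the 16.5×8.5 cube contributes its full rectangle (area 140.25 mm²); the cone at (4.5, 5.5) does not reach this height (z outside [4.5, 21.5]); Taking the union: only the 16.5×8.5 cube is present, so the union is just that shape — area = 140.25 mm². Checking containment: the cross-section at z = 21.72 is a subset of the cross-section at z = 20.16.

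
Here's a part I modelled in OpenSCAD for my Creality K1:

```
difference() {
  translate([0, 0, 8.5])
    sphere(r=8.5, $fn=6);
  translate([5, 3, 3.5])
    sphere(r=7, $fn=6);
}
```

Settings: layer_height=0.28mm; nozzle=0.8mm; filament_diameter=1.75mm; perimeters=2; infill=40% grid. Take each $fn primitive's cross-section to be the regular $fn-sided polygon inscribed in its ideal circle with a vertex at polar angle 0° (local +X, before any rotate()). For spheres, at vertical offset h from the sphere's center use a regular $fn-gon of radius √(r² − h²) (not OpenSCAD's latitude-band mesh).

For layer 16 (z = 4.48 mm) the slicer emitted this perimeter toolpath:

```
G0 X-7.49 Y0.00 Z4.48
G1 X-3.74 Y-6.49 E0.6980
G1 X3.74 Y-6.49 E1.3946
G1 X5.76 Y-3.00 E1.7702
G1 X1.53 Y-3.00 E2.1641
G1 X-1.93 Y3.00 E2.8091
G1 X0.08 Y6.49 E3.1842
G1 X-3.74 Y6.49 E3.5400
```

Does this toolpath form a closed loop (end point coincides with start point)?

Start point (G0): (-7.49, 0.00). End point (last G1): the path does not return to the start — open.

no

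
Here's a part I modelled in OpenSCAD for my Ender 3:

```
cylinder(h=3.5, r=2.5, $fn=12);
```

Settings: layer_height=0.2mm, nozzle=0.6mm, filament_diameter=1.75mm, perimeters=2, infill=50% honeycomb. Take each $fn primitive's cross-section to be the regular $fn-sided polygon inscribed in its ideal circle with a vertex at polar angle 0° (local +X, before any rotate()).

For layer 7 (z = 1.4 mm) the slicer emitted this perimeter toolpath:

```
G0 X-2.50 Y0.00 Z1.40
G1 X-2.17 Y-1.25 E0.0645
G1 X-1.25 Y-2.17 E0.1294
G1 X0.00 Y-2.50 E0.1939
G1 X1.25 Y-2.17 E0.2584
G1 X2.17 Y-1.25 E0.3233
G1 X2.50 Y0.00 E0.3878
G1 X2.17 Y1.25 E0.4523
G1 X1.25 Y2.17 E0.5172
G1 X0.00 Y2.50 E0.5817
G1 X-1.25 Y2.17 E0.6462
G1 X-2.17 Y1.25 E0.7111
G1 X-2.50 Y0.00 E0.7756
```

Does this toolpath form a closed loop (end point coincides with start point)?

yes

Start point (G0): (-2.50, 0.00). End point (last G1): the path returns to the start — closed.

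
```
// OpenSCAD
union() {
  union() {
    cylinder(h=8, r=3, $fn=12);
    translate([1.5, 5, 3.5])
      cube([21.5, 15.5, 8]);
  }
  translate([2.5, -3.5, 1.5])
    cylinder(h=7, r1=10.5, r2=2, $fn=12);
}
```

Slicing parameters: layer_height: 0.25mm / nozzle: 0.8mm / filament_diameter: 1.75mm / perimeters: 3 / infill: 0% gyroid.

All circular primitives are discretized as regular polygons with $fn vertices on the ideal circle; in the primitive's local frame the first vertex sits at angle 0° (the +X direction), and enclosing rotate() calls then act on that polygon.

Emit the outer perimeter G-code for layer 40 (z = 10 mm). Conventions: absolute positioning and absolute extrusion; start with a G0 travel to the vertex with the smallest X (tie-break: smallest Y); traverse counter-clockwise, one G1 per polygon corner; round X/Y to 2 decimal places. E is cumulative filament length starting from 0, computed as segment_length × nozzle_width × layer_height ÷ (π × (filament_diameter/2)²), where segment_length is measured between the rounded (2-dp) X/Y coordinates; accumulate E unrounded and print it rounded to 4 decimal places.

G0 X1.50 Y5.00 Z10.00
G1 X23.00 Y5.00 E1.7877
G1 X23.00 Y20.50 E3.0766
G1 X1.50 Y20.50 E4.8643
G1 X1.50 Y5.00 E6.1531

At z = 10 mm: the cylinder does not reach this height (z outside [0, 8]); the 21.5×15.5 cube at (1.5, 5) contributes its full rectangle; Combining (union): only the 21.5×15.5 cube at (1.5, 5) is present, so the union is just that shape — 1 connected region; the cone at (2.5, -3.5) is absent (z outside [1.5, 8.5]); Merging all regions: only that combined region is present, so the union is just that shape — 1 connected region. The outline is a single polygon with 4 vertices. Extrusion per mm of travel: 0.8 × 0.25 / (π × 0.875²) = 0.083150. Accumulating E over each segment gives final E = 6.1531.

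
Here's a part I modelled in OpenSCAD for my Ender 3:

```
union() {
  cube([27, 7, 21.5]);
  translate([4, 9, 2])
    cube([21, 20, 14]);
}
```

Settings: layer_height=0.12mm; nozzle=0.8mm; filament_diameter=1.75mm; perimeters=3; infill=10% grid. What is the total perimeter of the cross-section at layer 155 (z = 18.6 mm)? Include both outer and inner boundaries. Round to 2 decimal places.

At z = 18.6 mm: the cube (footprint 27×7) is included at this height (perimeter 68.00 mm); the cube at (4, 9) is not intersected at this z (z outside [2, 16]); Taking the union: only the 27×7 cube is present, so the union is just that shape — boundary = 68.00 mm. Overall, the cross-section is a single solid region. Total boundary length (outer) = 68.00 mm.

68.00 mm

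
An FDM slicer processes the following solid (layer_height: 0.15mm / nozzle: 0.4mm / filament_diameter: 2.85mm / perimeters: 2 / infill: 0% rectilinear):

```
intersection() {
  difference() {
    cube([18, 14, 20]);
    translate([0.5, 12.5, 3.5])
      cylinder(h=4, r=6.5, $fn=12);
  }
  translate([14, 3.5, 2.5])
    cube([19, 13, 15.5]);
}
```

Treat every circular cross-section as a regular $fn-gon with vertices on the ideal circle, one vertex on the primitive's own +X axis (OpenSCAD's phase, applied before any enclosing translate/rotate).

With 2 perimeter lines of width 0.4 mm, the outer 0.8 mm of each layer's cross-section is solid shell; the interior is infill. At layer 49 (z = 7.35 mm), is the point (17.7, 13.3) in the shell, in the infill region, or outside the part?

shell

At z = 7.35 mm: the cube is present — its section is the full 18×14 rectangle; the r=6.5 cylinder at (0.5, 12.5) gives a regular 12-gon of circumradius 6.5 (constant along its height); Subtracting the remaining from the first: starting from the 18×14 cube, the r=6.5 cylinder at (0.5, 12.5) partially overlaps it — only the 45.10 mm² overlap (of its 126.75 mm²) is removed, clipping the outline — 1 connected region; the cube at (14, 3.5) is present — its section is the full 19×13 rectangle; Taking the intersection: the 19×13 cube at (14, 3.5) partially overlaps the result so far; clipping to the common part keeps 42.00 mm² — 1 connected region. Overall, the cross-section is a single solid region. The nearest boundary edge runs (18.00, 14.00)→(18.00, 3.50); distance from the point to it = 0.30 mm. The point is inside the cross-section, 0.30 mm from the nearest boundary — within the 0.8 mm shell band (2 × 0.4).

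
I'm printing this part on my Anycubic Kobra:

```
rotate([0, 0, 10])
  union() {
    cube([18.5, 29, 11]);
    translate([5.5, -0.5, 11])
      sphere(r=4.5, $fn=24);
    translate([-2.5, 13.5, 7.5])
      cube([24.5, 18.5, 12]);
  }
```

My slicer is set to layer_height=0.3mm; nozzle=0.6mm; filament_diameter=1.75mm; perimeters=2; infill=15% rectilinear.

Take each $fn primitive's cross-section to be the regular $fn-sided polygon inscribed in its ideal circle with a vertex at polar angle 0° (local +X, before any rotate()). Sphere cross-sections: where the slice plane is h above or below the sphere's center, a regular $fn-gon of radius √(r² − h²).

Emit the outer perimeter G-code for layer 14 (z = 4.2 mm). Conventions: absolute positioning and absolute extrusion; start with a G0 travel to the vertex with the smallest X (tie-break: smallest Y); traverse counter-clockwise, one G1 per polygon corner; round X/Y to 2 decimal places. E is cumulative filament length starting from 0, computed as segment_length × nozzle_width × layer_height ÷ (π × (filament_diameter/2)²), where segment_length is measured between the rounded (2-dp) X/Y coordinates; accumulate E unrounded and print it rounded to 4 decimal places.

At z = 4.2 mm: the cube is present — its section is the full 18.5×29 rectangle; the sphere at (5.5, -0.5) is not intersected at this z (|z−center|=6.800 > r=4.5); the cube at (-2.5, 13.5) is absent (z outside [7.5, 19.5]); Taking the union: only the 18.5×29 cube is present, so the union is just that shape — 1 connected region; (whole slice rotated 10° about Z — lengths, areas and connectivity unchanged). The outline is a single polygon with 4 vertices. Extrusion per mm of travel: 0.6 × 0.3 / (π × 0.875²) = 0.074835. Accumulating E over each segment gives final E = 7.1096.

G0 X-5.04 Y28.56 Z4.20
G1 X0.00 Y0.00 E2.1703
G1 X18.22 Y3.21 E3.5548
G1 X13.18 Y31.77 E5.7251
G1 X-5.04 Y28.56 E7.1096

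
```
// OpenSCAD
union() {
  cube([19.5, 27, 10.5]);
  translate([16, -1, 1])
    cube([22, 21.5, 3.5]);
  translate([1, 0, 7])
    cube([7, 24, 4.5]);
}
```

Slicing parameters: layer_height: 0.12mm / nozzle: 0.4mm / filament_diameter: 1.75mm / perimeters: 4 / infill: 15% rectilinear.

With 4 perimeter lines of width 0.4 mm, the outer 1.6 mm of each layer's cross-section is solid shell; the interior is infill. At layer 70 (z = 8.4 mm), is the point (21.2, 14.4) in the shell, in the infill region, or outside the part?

At z = 8.4 mm: the cube is present — its section is the full 19.5×27 rectangle; the cube at (16, -1) is not intersected at this z (z outside [1, 4.5]); the cube at (1, 0) is present — its section is the full 7×24 rectangle; Merging all regions: the 7×24 cube at (1, 0) lies entirely inside the 19.5×27 cube, so the union is just the 19.5×27 cube — 1 connected region. Overall, the cross-section is a single solid region. The nearest boundary edge runs (19.50, 27.00)→(19.50, 0.00); distance from the point to it = 1.70 mm. The point is not inside any of the regions above, so it lies outside the cross-section (1.70 mm from the nearest boundary).

outside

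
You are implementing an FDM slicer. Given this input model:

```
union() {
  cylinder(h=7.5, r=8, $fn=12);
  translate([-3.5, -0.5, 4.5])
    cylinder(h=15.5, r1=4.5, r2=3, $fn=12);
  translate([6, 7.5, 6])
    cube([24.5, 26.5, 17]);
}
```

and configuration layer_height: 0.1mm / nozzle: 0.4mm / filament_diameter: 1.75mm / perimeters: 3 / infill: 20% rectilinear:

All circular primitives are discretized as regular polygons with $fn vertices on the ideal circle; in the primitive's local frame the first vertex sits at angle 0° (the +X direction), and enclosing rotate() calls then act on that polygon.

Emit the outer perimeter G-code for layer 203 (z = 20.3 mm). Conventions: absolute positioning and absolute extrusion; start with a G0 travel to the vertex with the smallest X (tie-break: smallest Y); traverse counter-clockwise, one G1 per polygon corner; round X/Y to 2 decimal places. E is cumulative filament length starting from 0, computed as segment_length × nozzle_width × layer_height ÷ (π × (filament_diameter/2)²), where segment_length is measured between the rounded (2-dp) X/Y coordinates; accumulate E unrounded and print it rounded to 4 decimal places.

G0 X6.00 Y7.50 Z20.30
G1 X30.50 Y7.50 E0.4074
G1 X30.50 Y34.00 E0.8481
G1 X6.00 Y34.00 E1.2556
G1 X6.00 Y7.50 E1.6963

At z = 20.3 mm: the cylinder is not intersected at this z (z outside [0, 7.5]); the cone at (-3.5, -0.5) does not reach this height (z outside [4.5, 20]); the cube at (6, 7.5) (footprint 24.5×26.5) is included at this height; Combining (union): only the 24.5×26.5 cube at (6, 7.5) is present, so the union is just that shape — 1 connected region. The outline is a single polygon with 4 vertices. Extrusion per mm of travel: 0.4 × 0.1 / (π × 0.875²) = 0.016630. Accumulating E over each segment gives final E = 1.6963.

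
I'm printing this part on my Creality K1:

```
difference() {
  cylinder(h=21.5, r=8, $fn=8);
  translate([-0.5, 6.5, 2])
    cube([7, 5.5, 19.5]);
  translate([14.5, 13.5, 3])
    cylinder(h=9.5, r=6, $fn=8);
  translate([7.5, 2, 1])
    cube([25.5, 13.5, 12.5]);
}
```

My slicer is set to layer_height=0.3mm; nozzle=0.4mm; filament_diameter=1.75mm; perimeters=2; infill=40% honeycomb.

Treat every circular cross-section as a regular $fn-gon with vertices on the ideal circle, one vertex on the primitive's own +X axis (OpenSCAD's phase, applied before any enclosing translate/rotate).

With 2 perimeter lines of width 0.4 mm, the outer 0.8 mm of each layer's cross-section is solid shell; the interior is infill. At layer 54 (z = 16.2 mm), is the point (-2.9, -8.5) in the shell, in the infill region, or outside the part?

At z = 16.2 mm: the cylinder: section is a regular 8-gon, circumradius r=8; the cube at (-0.5, 6.5) (footprint 7×5.5) is included at this height; the cylinder at (14.5, 13.5) does not reach this height (z outside [3, 12.5]); the cube at (7.5, 2) does not reach this height (z outside [1, 13.5]); After the difference (first − rest): starting from the r=8 cylinder, the 7×5.5 cube at (-0.5, 6.5) partially overlaps it — only the 3.41 mm² overlap (of its 38.50 mm²) is removed, clipping the outline — 1 connected region. Overall, the cross-section is a single solid region. The nearest boundary edge runs (-0.00, -8.00)→(-5.66, -5.66); distance from the point to it = 1.57 mm. The point is not inside any of the regions above, so it lies outside the cross-section (1.57 mm from the nearest boundary).

outside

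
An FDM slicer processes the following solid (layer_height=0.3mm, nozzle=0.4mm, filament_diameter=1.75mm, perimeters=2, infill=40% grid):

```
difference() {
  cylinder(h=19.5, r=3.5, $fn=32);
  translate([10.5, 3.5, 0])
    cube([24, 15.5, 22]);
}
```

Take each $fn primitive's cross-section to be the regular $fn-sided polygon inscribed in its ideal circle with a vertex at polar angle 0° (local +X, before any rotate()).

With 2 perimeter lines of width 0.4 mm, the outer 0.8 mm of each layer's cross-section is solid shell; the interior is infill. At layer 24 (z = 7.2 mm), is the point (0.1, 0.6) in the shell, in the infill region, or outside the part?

infill

At z = 7.2 mm: the r=3.5 cylinder contributes a regular 32-gon of circumradius 3.5; the 24×15.5 cube at (10.5, 3.5) contributes its full rectangle; After the difference (first − rest): starting from the r=3.5 cylinder, the 24×15.5 cube at (10.5, 3.5) misses the remaining region (no effect) — 1 connected region. Overall, the cross-section is a single solid region. The nearest boundary edge runs (0.00, 3.50)→(0.68, 3.43); distance from the point to it = 2.88 mm. The point is inside the cross-section and 2.88 mm from the nearest boundary — more than the 0.8 mm shell width (2 × 0.4), so it's in the infill interior.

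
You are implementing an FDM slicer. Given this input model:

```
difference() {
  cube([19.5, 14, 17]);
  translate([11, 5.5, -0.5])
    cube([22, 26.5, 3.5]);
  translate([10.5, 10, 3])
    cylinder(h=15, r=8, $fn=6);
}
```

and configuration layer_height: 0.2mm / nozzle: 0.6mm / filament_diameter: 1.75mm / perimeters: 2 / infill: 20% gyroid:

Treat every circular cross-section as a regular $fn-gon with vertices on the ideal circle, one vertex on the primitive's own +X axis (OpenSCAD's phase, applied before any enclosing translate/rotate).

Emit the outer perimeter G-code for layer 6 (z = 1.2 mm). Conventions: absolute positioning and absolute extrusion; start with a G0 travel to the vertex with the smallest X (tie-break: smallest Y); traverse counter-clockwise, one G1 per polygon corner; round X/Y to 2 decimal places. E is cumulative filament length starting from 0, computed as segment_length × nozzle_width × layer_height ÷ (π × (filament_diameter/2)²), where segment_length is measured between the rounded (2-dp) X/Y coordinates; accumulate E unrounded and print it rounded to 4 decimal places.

At z = 1.2 mm: the 19.5×14 cube contributes its full rectangle; the cube at (11, 5.5) (footprint 22×26.5) is included at this height; the cylinder at (10.5, 10) does not reach this height (z outside [3, 18]); Subtracting the remaining from the first: starting from the 19.5×14 cube, the 22×26.5 cube at (11, 5.5) partially overlaps it — only the 72.25 mm² overlap (of its 583.00 mm²) is removed, clipping the outline — 1 connected region. The outline is a single polygon with 6 vertices. Extrusion per mm of travel: 0.6 × 0.2 / (π × 0.875²) = 0.049890. Accumulating E over each segment gives final E = 3.3426.

G0 X0.00 Y0.00 Z1.20
G1 X19.50 Y0.00 E0.9729
G1 X19.50 Y5.50 E1.2473
G1 X11.00 Y5.50 E1.6713
G1 X11.00 Y14.00 E2.0954
G1 X0.00 Y14.00 E2.6442
G1 X0.00 Y0.00 E3.3426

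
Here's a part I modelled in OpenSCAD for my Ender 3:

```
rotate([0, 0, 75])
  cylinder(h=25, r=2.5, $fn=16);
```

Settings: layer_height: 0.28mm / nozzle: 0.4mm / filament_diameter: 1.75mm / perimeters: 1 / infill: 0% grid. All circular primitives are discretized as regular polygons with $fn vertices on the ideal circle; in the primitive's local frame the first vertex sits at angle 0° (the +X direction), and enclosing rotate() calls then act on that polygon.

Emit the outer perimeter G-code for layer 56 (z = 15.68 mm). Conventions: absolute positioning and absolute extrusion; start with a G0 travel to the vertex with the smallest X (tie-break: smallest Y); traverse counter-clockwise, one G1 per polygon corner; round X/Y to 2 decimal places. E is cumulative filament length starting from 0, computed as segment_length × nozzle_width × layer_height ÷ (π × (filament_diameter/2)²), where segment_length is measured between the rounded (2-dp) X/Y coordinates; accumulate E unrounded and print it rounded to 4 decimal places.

G0 X-2.48 Y-0.33 Z15.68
G1 X-2.17 Y-1.25 E0.0452
G1 X-1.52 Y-1.98 E0.0907
G1 X-0.65 Y-2.41 E0.1359
G1 X0.33 Y-2.48 E0.1817
G1 X1.25 Y-2.17 E0.2269
G1 X1.98 Y-1.52 E0.2724
G1 X2.41 Y-0.65 E0.3176
G1 X2.48 Y0.33 E0.3633
G1 X2.17 Y1.25 E0.4085
G1 X1.52 Y1.98 E0.4540
G1 X0.65 Y2.41 E0.4992
G1 X-0.33 Y2.48 E0.5450
G1 X-1.25 Y2.17 E0.5902
G1 X-1.98 Y1.52 E0.6357
G1 X-2.41 Y0.65 E0.6809
G1 X-2.48 Y-0.33 E0.7266

At z = 15.68 mm: the r=2.5 cylinder contributes a regular 16-gon of circumradius 2.5; (rotated 75° about Z; rotation is an isometry so areas/perimeters/island counts are preserved). The outline is a single polygon with 16 vertices. Extrusion per mm of travel: 0.4 × 0.28 / (π × 0.875²) = 0.046564. Accumulating E over each segment gives final E = 0.7266.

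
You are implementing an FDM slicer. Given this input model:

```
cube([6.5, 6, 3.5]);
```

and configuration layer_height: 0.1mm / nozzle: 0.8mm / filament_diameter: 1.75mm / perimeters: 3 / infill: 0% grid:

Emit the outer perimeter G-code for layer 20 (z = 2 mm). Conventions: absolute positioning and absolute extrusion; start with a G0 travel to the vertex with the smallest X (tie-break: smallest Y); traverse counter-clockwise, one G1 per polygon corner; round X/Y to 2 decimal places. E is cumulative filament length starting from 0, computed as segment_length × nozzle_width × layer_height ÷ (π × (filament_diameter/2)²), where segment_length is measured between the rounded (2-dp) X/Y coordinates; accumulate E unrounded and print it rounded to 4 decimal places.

At z = 2 mm: the 6.5×6 cube contributes its full rectangle. The outline is a single polygon with 4 vertices. Extrusion per mm of travel: 0.8 × 0.1 / (π × 0.875²) = 0.033260. Accumulating E over each segment gives final E = 0.8315.

G0 X0.00 Y0.00 Z2.00
G1 X6.50 Y0.00 E0.2162
G1 X6.50 Y6.00 E0.4158
G1 X0.00 Y6.00 E0.6319
G1 X0.00 Y0.00 E0.8315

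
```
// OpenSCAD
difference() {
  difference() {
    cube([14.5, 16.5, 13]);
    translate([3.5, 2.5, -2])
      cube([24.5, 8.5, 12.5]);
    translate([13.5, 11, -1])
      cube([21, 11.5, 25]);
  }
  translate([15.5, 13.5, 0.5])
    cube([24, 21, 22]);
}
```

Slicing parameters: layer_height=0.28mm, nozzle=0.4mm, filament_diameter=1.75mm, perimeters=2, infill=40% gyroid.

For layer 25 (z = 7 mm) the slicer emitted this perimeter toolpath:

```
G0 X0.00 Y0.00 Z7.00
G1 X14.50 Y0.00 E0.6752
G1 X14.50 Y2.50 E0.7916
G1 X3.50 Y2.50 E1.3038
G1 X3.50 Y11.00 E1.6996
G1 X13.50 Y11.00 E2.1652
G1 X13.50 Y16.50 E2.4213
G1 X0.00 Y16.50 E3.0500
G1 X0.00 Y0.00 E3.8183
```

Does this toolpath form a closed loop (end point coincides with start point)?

yes

Start point (G0): (0.00, 0.00). End point (last G1): the path returns to the start — closed.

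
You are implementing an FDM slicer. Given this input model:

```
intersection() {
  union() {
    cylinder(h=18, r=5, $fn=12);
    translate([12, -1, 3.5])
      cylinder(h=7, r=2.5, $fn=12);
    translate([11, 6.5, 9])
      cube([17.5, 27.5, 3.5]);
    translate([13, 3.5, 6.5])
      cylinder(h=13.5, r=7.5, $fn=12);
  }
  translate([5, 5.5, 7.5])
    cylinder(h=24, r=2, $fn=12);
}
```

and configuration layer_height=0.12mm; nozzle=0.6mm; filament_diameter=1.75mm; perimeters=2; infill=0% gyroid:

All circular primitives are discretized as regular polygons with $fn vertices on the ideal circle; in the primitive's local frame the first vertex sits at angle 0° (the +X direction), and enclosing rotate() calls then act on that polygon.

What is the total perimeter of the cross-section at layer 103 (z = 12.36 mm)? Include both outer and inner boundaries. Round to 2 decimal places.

7.37 mm

At z = 12.36 mm: the cylinder: section is a regular 12-gon, circumradius r=5 (perimeter = 2·12·5.000·sin(180°/12) = 31.06 mm); the cylinder at (12, -1) is not intersected at this z (z outside [3.5, 10.5]); the cube at (11, 6.5) is present — its section is the full 17.5×27.5 rectangle (perimeter 90.00 mm); the cylinder at (13, 3.5): section is a regular 12-gon, circumradius r=7.5 (perimeter = 2·12·7.500·sin(180°/12) = 46.59 mm); Combining (union): the regions partially overlap (shared area 29.36 mm²), so the edge portions inside another operand are dropped and the merged outline is re-measured after clipping — boundary = 144.37 mm; the r=2 cylinder at (5, 5.5) contributes a regular 12-gon of circumradius 2 (perimeter = 2·12·2.000·sin(180°/12) = 12.42 mm); Keeping only the common overlap: the r=2 cylinder at (5, 5.5) partially overlaps the result so far; clipping to the common part keeps 2.27 mm² — boundary = 7.37 mm. Overall, the cross-section is a single solid region. Total boundary length (outer) = 7.37 mm.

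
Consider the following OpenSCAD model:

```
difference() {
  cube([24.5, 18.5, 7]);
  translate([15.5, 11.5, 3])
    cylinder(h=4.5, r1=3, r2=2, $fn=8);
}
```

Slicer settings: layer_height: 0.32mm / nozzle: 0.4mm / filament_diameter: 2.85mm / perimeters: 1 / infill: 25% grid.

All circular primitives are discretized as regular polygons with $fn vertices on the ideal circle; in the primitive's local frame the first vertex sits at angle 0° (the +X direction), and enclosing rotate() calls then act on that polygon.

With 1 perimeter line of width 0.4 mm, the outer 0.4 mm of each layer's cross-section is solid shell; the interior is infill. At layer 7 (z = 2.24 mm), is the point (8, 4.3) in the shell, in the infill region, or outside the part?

infill

At z = 2.24 mm: the 24.5×18.5 cube contributes its full rectangle; the cone at (15.5, 11.5) is not intersected at this z (z outside [3, 7.5]); After the difference (first − rest): none of the subtracted shapes is present at this height, so the 24.5×18.5 cube is unchanged — 1 connected region. Overall, the cross-section is a single solid region. The nearest boundary edge runs (0.00, 0.00)→(24.50, 0.00); distance from the point to it = 4.30 mm. The point is inside the cross-section and 4.30 mm from the nearest boundary — more than the 0.4 mm shell width (1 × 0.4), so it's in the infill interior.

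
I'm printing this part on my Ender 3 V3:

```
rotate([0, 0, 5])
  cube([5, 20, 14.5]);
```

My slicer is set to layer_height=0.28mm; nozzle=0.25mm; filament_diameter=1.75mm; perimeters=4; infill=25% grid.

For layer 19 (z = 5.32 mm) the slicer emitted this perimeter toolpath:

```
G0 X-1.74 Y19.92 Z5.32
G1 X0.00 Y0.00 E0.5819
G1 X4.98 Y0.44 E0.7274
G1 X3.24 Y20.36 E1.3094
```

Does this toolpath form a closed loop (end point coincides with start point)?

Start point (G0): (-1.74, 19.92). End point (last G1): the path does not return to the start — open.

no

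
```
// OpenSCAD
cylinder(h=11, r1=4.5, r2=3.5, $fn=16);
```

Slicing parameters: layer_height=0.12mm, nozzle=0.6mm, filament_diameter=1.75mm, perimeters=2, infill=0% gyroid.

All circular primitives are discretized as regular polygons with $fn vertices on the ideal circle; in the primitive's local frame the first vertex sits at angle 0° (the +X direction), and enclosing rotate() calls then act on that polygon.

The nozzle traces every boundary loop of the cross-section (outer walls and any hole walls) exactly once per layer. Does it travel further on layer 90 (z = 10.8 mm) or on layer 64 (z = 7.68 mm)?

Layer 90 (z = 10.8): the cone: at t=0.982 of its height the radius interpolates to r₁+(r₂−r₁)t = 3.518, giving a regular 16-gon of that circumradius (perimeter = 2·16·3.518·sin(180°/16) = 21.96 mm). So its perimeter = 21.96 mm. Layer 64 (z = 7.68): the cone (r1=4.5→r2=3.5) has section circumradius 3.802 here — a regular 16-gon (perimeter = 2·16·3.802·sin(180°/16) = 23.73 mm). So its perimeter = 23.73 mm. Layer 64 is larger (23.73 vs 21.96 mm).

layer 64 (z = 7.68 mm)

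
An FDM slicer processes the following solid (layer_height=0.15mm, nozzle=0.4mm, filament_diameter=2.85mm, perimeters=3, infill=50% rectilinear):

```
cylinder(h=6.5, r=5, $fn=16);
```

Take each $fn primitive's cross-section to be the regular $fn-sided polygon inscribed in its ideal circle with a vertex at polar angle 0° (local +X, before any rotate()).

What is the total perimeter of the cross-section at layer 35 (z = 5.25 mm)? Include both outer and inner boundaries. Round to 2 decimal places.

At z = 5.25 mm: the r=5 cylinder gives a regular 16-gon of circumradius 5 (constant along its height) (perimeter = 2·16·5.000·sin(180°/16) = 31.21 mm). Overall, the cross-section is a single solid region. Total boundary length (outer) = 31.21 mm.

31.21 mm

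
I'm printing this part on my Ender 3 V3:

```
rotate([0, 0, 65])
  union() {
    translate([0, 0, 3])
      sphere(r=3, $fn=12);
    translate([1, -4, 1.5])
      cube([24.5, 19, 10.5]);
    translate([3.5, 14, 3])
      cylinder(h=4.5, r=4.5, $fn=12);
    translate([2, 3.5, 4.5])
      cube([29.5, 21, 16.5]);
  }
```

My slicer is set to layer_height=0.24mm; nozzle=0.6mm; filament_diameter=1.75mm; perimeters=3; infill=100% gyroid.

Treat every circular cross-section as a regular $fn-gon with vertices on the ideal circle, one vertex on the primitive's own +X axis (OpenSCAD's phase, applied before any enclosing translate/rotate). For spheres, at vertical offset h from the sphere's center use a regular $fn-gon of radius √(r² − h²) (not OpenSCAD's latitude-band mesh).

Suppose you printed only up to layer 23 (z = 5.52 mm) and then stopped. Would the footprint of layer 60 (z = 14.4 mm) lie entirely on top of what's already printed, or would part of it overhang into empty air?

Compare the two slices. At z = 5.52: the r=3 sphere slices to a regular 12-gon of circumradius 1.628 (√(r²−h²) with h=2.52 from center) (area = (12/2)·1.628²·sin(360°/12) = 7.95 mm²); the cube at (1, -4) (footprint 24.5×19) is included at this height (area 465.50 mm²); the r=4.5 cylinder at (3.5, 14) gives a regular 12-gon of circumradius 4.5 (constant along its height) (area = (12/2)·4.500²·sin(360°/12) = 60.75 mm²); the 29.5×21 cube at (2, 3.5) contributes its full rectangle (area 619.50 mm²); Taking the union: the regions partially overlap — summed areas 1153.70 mm² minus the doubly-counted overlap 319.48 mm² gives 834.22 mm² — area = 834.22 mm²; (whole slice rotated 65° about Z — lengths, areas and connectivity unchanged). At z = 14.4: the sphere is absent (|z−center|=11.400 > r=3); the cube at (1, -4) is absent (z outside [1.5, 12]); the cylinder at (3.5, 14) is absent (z outside [3, 7.5]); the 29.5×21 cube at (2, 3.5) contributes its full rectangle (area 619.50 mm²); Merging all regions: only the 29.5×21 cube at (2, 3.5) is present, so the union is just that shape — area = 619.50 mm²; (whole slice rotated 65° about Z — lengths, areas and connectivity unchanged). Checking containment: the cross-section at z = 14.4 is a subset of the cross-section at z = 5.52.

entirely on top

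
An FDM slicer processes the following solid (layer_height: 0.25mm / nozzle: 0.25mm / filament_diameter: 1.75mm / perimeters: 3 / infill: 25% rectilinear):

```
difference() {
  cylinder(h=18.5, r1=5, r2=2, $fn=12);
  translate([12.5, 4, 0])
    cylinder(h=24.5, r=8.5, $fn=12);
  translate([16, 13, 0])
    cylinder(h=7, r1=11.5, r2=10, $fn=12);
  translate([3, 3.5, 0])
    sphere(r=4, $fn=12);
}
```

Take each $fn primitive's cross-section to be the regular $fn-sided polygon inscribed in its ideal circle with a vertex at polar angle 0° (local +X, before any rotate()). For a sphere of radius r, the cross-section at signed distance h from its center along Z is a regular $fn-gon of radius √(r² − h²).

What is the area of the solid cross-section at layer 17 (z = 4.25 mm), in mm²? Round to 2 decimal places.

At z = 4.25 mm: the cone: at t=0.230 of its height the radius interpolates to r₁+(r₂−r₁)t = 4.311, giving a regular 12-gon of that circumradius (area = (12/2)·4.311²·sin(360°/12) = 55.75 mm²); the r=8.5 cylinder at (12.5, 4) gives a regular 12-gon of circumradius 8.5 (constant along its height) (area = (12/2)·8.500²·sin(360°/12) = 216.75 mm²); the cone at (16, 13) contributes a regular 12-gon of circumradius 10.589 (interpolated between r1=11.5 and r2=10 at t=0.607) (area = (12/2)·10.589²·sin(360°/12) = 336.40 mm²); the sphere at (3, 3.5) does not reach this height (|z−center|=4.250 > r=4); Subtracting the remaining from the first: starting from the cone (55.75 mm²), the r=8.5 cylinder at (12.5, 4) misses the remaining region (no effect); the cone at (16, 13) misses the remaining region (no effect) — area = 55.75 mm². Overall, the cross-section is a single solid region. Net area = 55.75 mm².

55.75 mm²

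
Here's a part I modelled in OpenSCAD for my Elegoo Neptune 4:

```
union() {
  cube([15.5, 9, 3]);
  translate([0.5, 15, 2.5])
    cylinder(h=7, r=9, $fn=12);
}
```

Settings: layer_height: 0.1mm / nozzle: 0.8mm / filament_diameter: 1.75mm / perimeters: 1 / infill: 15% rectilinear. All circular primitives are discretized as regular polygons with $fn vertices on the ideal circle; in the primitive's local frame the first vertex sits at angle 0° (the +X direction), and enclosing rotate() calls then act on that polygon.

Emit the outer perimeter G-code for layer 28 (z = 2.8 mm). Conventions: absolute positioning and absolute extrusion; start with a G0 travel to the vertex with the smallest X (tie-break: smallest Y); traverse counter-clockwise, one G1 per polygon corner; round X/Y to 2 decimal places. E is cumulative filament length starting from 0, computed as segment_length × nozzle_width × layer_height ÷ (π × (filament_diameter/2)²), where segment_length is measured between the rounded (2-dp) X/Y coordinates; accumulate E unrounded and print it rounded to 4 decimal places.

G0 X-8.50 Y15.00 Z2.80
G1 X-7.29 Y10.50 E0.1550
G1 X-4.00 Y7.21 E0.3097
G1 X0.00 Y6.13 E0.4475
G1 X0.00 Y0.00 E0.6514
G1 X15.50 Y0.00 E1.1670
G1 X15.50 Y9.00 E1.4663
G1 X6.79 Y9.00 E1.7560
G1 X8.29 Y10.50 E1.8266
G1 X9.50 Y15.00 E1.9815
G1 X8.29 Y19.50 E2.1365
G1 X5.00 Y22.79 E2.2913
G1 X0.50 Y24.00 E2.4463
G1 X-4.00 Y22.79 E2.6013
G1 X-7.29 Y19.50 E2.7560
G1 X-8.50 Y15.00 E2.9110

At z = 2.8 mm: the cube is present — its section is the full 15.5×9 rectangle; the r=9 cylinder at (0.5, 15) gives a regular 12-gon of circumradius 9 (constant along its height); Combining (union): the regions partially overlap (shared area 13.86 mm²), so overlapping operands fuse into one piece — 1 connected region. The outline is a single polygon with 15 vertices. Extrusion per mm of travel: 0.8 × 0.1 / (π × 0.875²) = 0.033260. Accumulating E over each segment gives final E = 2.9110.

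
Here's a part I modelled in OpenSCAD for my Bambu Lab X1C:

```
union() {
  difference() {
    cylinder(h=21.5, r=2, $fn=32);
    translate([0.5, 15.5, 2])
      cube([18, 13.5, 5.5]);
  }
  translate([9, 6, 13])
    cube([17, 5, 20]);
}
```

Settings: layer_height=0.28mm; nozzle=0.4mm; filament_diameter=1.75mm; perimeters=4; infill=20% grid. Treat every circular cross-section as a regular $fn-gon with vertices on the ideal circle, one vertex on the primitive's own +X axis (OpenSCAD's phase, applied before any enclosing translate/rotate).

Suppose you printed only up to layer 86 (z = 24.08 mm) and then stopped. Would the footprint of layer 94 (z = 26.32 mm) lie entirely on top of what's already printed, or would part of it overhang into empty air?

Compare the two slices. At z = 24.08: the cylinder is not intersected at this z (z outside [0, 21.5]); the cube at (0.5, 15.5) is absent (z outside [2, 7.5]); Subtracting the remaining from the first: the first operand is absent here, so nothing remains; the 17×5 cube at (9, 6) contributes its full rectangle (area 85.00 mm²); Combining (union): only the 17×5 cube at (9, 6) is present, so the union is just that shape — area = 85.00 mm². At z = 26.32: the cylinder is absent (z outside [0, 21.5]); the cube at (0.5, 15.5) is absent (z outside [2, 7.5]); Taking the first minus the rest: the first operand is absent here, so nothing remains; the cube at (9, 6) is present — its section is the full 17×5 rectangle (area 85.00 mm²); Taking the union: only the 17×5 cube at (9, 6) is present, so the union is just that shape — area = 85.00 mm². Checking containment: the cross-section at z = 26.32 is a subset of the cross-section at z = 24.08.

entirely on top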